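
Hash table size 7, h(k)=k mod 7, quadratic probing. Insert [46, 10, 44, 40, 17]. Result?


Insertions: 46->slot 4; 10->slot 3; 44->slot 2; 40->slot 5; 17->slot 0
Table: [17, None, 44, 10, 46, 40, None]


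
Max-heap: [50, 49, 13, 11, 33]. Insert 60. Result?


Append 60: [50, 49, 13, 11, 33, 60]
Bubble up: swap idx 5(60) with idx 2(13); swap idx 2(60) with idx 0(50)
Result: [60, 49, 50, 11, 33, 13]


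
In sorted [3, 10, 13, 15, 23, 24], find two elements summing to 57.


Two pointers: lo=0, hi=5
No pair sums to 57


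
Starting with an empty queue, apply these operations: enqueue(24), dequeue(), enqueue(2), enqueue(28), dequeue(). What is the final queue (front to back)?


enqueue(24) -> [24]
dequeue() returns 24 -> []
enqueue(2) -> [2]
enqueue(28) -> [2, 28]
dequeue() returns 2 -> [28]
Final queue (front to back): [28]


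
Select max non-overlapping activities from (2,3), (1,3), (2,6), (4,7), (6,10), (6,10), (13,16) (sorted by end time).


Greedy: pick earliest-ending, then skip overlaps.
Selected (3 activities): [(2, 3), (4, 7), (13, 16)]


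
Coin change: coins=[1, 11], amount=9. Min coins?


dp[0]=0; dp[i]=1+min(dp[i-c] for c in coins)
...dp[4]=4, dp[5]=5, dp[6]=6, dp[7]=7, dp[8]=8, dp[9]=9
Minimum coins for 9 = 9


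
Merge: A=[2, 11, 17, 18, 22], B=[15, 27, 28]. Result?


Compare heads, take smaller each step.
Merged: [2, 11, 15, 17, 18, 22, 27, 28]


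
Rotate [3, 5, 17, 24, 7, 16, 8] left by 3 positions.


Left rotate by 3: [24, 7, 16, 8, 3, 5, 17]


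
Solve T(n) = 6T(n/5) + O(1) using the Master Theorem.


a=6, b=5, c=0. log_5(6)=1.113 > c=0. Case 1: O(n^log_b(a)) = O(n^1.113)
Complexity: O(n^1.113)


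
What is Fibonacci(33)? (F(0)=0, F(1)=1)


F(n)=F(n-1)+F(n-2)
...F(31)=1346269, F(32)=2178309, F(33)=3524578


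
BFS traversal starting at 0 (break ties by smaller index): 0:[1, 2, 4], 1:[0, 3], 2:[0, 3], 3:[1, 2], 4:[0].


BFS queue: start with [0]
Visit order: [0, 1, 2, 4, 3]


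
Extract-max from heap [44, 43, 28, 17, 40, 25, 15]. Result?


Max = 44
Replace root with last, heapify down
Resulting heap: [43, 40, 28, 17, 15, 25]


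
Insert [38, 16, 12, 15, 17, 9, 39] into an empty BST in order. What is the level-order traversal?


Root = 38; build tree by BST insertion.
Level-Order traversal: [38, 16, 39, 12, 17, 9, 15]


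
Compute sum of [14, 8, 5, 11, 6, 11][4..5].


Prefix sums: [0, 14, 22, 27, 38, 44, 55]
Sum[4..5] = prefix[6] - prefix[4] = 55 - 38 = 17


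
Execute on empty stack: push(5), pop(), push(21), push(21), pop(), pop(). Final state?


push(5) -> [5]
pop() returns 5 -> []
push(21) -> [21]
push(21) -> [21, 21]
pop() returns 21 -> [21]
pop() returns 21 -> []
Final stack (bottom to top): []


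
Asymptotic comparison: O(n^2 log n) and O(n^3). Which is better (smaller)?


n^2 log n grows slower than cubic
O(n^2 log n) is asymptotically smaller; O(n^3) grows faster


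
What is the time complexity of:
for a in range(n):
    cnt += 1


Per nesting level: O(n) = O(n)
Complexity: O(n)


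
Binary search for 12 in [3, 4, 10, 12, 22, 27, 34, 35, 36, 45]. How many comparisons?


Search for 12:
[0,9] mid=4 arr[4]=22
[0,3] mid=1 arr[1]=4
[2,3] mid=2 arr[2]=10
[3,3] mid=3 arr[3]=12
Total: 4 comparisons


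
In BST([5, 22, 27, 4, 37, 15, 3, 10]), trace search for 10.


BST root = 5
Search for 10: compare at each node
Path: [5, 22, 15, 10]


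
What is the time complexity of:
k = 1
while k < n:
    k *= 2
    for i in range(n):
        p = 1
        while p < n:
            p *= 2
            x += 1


Per nesting level: O(log n) * O(n) * O(log n) = O(n (log n)^2)
Complexity: O(n (log n)^2)


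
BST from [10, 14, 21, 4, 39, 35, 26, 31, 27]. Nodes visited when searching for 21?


BST root = 10
Search for 21: compare at each node
Path: [10, 14, 21]


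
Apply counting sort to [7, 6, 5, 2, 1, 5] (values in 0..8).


Count array: [0, 1, 1, 0, 0, 2, 1, 1, 0]
Reconstruct: [1, 2, 5, 5, 6, 7]


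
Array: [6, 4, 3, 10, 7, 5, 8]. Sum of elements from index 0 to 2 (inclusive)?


Prefix sums: [0, 6, 10, 13, 23, 30, 35, 43]
Sum[0..2] = prefix[3] - prefix[0] = 13 - 0 = 13


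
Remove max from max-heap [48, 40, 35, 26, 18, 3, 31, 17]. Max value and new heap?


Max = 48
Replace root with last, heapify down
Resulting heap: [40, 26, 35, 17, 18, 3, 31]


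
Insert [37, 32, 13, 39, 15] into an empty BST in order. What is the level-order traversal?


Root = 37; build tree by BST insertion.
Level-Order traversal: [37, 32, 39, 13, 15]


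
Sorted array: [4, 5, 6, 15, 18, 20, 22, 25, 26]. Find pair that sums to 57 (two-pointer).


Two pointers: lo=0, hi=8
No pair sums to 57


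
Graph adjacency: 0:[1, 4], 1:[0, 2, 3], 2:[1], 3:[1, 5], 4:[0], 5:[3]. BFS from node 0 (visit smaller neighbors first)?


BFS queue: start with [0]
Visit order: [0, 1, 4, 2, 3, 5]


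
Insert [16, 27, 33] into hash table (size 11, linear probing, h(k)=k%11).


Insertions: 16->slot 5; 27->slot 6; 33->slot 0
Table: [33, None, None, None, None, 16, 27, None, None, None, None]


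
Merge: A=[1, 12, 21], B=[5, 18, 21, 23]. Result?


Compare heads, take smaller each step.
Merged: [1, 5, 12, 18, 21, 21, 23]


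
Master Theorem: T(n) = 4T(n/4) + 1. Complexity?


a=4, b=4, c=0. log_4(4)=1 > c=0. Case 1: O(n^log_b(a)) = O(n)
Complexity: O(n)


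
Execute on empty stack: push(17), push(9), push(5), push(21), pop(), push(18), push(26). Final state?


push(17) -> [17]
push(9) -> [17, 9]
push(5) -> [17, 9, 5]
push(21) -> [17, 9, 5, 21]
pop() returns 21 -> [17, 9, 5]
push(18) -> [17, 9, 5, 18]
push(26) -> [17, 9, 5, 18, 26]
Final stack (bottom to top): [17, 9, 5, 18, 26]


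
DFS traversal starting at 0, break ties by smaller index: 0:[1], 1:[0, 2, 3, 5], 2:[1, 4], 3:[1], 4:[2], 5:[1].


DFS stack-based: start with [0]
Visit order: [0, 1, 2, 4, 3, 5]


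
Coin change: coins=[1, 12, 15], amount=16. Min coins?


dp[0]=0; dp[i]=1+min(dp[i-c] for c in coins)
...dp[11]=11, dp[12]=1, dp[13]=2, dp[14]=3, dp[15]=1, dp[16]=2
Minimum coins for 16 = 2


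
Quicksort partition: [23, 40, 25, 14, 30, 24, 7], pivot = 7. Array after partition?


Elements <= 7 go left of pivot.
Result: [7, 40, 25, 14, 30, 24, 23], pivot at index 0


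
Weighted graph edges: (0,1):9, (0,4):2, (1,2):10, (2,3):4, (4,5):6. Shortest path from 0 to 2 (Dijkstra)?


Dijkstra from 0:
Distances: {0: 0, 1: 9, 2: 19, 3: 23, 4: 2, 5: 8}
Shortest distance to 2 = 19, path = [0, 1, 2]


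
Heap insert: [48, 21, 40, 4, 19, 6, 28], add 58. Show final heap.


Append 58: [48, 21, 40, 4, 19, 6, 28, 58]
Bubble up: swap idx 7(58) with idx 3(4); swap idx 3(58) with idx 1(21); swap idx 1(58) with idx 0(48)
Result: [58, 48, 40, 21, 19, 6, 28, 4]


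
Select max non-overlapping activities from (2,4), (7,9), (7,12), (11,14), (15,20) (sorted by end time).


Greedy: pick earliest-ending, then skip overlaps.
Selected (4 activities): [(2, 4), (7, 9), (11, 14), (15, 20)]


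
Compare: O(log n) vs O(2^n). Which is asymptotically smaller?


logarithmic grows slower than exponential
O(log n) is asymptotically smaller; O(2^n) grows faster


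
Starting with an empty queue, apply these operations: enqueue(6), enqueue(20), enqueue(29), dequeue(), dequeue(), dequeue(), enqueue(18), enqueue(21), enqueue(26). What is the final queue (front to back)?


enqueue(6) -> [6]
enqueue(20) -> [6, 20]
enqueue(29) -> [6, 20, 29]
dequeue() returns 6 -> [20, 29]
dequeue() returns 20 -> [29]
dequeue() returns 29 -> []
enqueue(18) -> [18]
enqueue(21) -> [18, 21]
enqueue(26) -> [18, 21, 26]
Final queue (front to back): [18, 21, 26]


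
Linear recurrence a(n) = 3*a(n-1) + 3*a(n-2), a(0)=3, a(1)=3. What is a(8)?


Build bottom-up:
...a(6)=3483, a(7)=13203, a(8)=3*13203+3*3483=50058


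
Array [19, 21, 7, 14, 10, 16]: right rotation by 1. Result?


Right rotate by 1: [16, 19, 21, 7, 14, 10]


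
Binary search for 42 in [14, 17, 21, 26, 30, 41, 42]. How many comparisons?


Search for 42:
[0,6] mid=3 arr[3]=26
[4,6] mid=5 arr[5]=41
[6,6] mid=6 arr[6]=42
Total: 3 comparisons


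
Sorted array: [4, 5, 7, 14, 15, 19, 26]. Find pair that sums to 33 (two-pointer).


Two pointers: lo=0, hi=6
Found pair: (7, 26) summing to 33


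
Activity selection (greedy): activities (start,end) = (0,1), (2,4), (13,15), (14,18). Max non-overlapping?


Greedy: pick earliest-ending, then skip overlaps.
Selected (3 activities): [(0, 1), (2, 4), (13, 15)]


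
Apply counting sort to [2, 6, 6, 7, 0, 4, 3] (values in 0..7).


Count array: [1, 0, 1, 1, 1, 0, 2, 1]
Reconstruct: [0, 2, 3, 4, 6, 6, 7]


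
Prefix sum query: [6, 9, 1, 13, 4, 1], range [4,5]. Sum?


Prefix sums: [0, 6, 15, 16, 29, 33, 34]
Sum[4..5] = prefix[6] - prefix[4] = 34 - 29 = 5


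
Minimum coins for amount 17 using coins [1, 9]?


dp[0]=0; dp[i]=1+min(dp[i-c] for c in coins)
...dp[12]=4, dp[13]=5, dp[14]=6, dp[15]=7, dp[16]=8, dp[17]=9
Minimum coins for 17 = 9


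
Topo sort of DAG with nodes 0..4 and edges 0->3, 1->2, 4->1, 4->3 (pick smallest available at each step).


Kahn's algorithm, process smallest node first
Order: [0, 4, 1, 2, 3]


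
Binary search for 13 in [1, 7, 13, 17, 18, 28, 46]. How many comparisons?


Search for 13:
[0,6] mid=3 arr[3]=17
[0,2] mid=1 arr[1]=7
[2,2] mid=2 arr[2]=13
Total: 3 comparisons


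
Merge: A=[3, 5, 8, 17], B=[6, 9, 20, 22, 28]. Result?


Compare heads, take smaller each step.
Merged: [3, 5, 6, 8, 9, 17, 20, 22, 28]


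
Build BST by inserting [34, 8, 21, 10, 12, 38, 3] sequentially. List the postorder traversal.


Root = 34; build tree by BST insertion.
Postorder traversal: [3, 12, 10, 21, 8, 38, 34]


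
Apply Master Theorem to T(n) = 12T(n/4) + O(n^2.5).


a=12, b=4, c=2.5. log_4(12)=1.792 < c=2.5. Case 3: O(n^c) = O(n^2.500)
Complexity: O(n^2.500)


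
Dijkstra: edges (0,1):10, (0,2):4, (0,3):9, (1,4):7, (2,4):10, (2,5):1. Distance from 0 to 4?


Dijkstra from 0:
Distances: {0: 0, 1: 10, 2: 4, 3: 9, 4: 14, 5: 5}
Shortest distance to 4 = 14, path = [0, 2, 4]


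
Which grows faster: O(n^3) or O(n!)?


cubic grows slower than factorial
O(n^3) is asymptotically smaller; O(n!) grows faster


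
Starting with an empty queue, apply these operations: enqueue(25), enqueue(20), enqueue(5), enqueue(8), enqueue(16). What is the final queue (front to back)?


enqueue(25) -> [25]
enqueue(20) -> [25, 20]
enqueue(5) -> [25, 20, 5]
enqueue(8) -> [25, 20, 5, 8]
enqueue(16) -> [25, 20, 5, 8, 16]
Final queue (front to back): [25, 20, 5, 8, 16]


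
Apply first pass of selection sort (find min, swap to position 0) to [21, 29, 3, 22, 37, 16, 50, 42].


After one pass: [3, 29, 21, 22, 37, 16, 50, 42]


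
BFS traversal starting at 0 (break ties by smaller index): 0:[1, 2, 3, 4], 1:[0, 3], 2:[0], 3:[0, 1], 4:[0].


BFS queue: start with [0]
Visit order: [0, 1, 2, 3, 4]


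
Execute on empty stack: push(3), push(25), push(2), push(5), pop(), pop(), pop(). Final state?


push(3) -> [3]
push(25) -> [3, 25]
push(2) -> [3, 25, 2]
push(5) -> [3, 25, 2, 5]
pop() returns 5 -> [3, 25, 2]
pop() returns 2 -> [3, 25]
pop() returns 25 -> [3]
Final stack (bottom to top): [3]


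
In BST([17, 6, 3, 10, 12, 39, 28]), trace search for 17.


BST root = 17
Search for 17: compare at each node
Path: [17]


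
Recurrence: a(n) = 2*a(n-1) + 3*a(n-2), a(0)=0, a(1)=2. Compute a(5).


Build bottom-up:
...a(3)=14, a(4)=40, a(5)=2*40+3*14=122


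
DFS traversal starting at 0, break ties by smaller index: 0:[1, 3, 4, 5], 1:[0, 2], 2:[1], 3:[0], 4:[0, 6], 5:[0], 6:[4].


DFS stack-based: start with [0]
Visit order: [0, 1, 2, 3, 4, 6, 5]


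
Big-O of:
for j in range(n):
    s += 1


Per nesting level: O(n) = O(n)
Complexity: O(n)


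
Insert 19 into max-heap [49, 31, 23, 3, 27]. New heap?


Append 19: [49, 31, 23, 3, 27, 19]
Bubble up: no swaps needed
Result: [49, 31, 23, 3, 27, 19]


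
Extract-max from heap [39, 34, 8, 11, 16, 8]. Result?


Max = 39
Replace root with last, heapify down
Resulting heap: [34, 16, 8, 11, 8]


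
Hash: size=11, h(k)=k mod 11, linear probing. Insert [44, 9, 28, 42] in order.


Insertions: 44->slot 0; 9->slot 9; 28->slot 6; 42->slot 10
Table: [44, None, None, None, None, None, 28, None, None, 9, 42]


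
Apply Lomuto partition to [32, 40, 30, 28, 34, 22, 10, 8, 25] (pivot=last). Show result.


Elements <= 25 go left of pivot.
Result: [22, 10, 8, 25, 34, 32, 40, 30, 28], pivot at index 3


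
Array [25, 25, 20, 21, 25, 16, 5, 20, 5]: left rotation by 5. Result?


Left rotate by 5: [16, 5, 20, 5, 25, 25, 20, 21, 25]


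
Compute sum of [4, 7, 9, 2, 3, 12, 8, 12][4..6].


Prefix sums: [0, 4, 11, 20, 22, 25, 37, 45, 57]
Sum[4..6] = prefix[7] - prefix[4] = 45 - 22 = 23


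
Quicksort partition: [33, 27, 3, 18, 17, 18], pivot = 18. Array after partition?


Elements <= 18 go left of pivot.
Result: [3, 18, 17, 18, 33, 27], pivot at index 3


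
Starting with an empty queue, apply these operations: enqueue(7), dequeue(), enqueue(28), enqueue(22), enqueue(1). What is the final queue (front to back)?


enqueue(7) -> [7]
dequeue() returns 7 -> []
enqueue(28) -> [28]
enqueue(22) -> [28, 22]
enqueue(1) -> [28, 22, 1]
Final queue (front to back): [28, 22, 1]


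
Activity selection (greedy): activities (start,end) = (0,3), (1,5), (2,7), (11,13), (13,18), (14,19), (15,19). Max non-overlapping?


Greedy: pick earliest-ending, then skip overlaps.
Selected (3 activities): [(0, 3), (11, 13), (13, 18)]


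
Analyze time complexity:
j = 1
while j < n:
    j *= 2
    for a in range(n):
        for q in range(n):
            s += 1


Per nesting level: O(log n) * O(n) * O(n) = O(n^2 log n)
Complexity: O(n^2 log n)


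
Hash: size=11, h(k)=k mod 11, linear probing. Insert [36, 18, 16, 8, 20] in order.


Insertions: 36->slot 3; 18->slot 7; 16->slot 5; 8->slot 8; 20->slot 9
Table: [None, None, None, 36, None, 16, None, 18, 8, 20, None]


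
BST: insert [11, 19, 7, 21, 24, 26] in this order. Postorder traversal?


Root = 11; build tree by BST insertion.
Postorder traversal: [7, 26, 24, 21, 19, 11]


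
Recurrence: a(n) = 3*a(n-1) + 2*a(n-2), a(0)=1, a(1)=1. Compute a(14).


Build bottom-up:
...a(12)=1577629, a(13)=5618809, a(14)=3*5618809+2*1577629=20011685


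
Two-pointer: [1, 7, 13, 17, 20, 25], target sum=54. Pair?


Two pointers: lo=0, hi=5
No pair sums to 54


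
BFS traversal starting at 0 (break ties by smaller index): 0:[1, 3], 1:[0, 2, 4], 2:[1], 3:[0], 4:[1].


BFS queue: start with [0]
Visit order: [0, 1, 3, 2, 4]


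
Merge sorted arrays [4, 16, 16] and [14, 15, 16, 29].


Compare heads, take smaller each step.
Merged: [4, 14, 15, 16, 16, 16, 29]


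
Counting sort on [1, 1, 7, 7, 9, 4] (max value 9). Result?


Count array: [0, 2, 0, 0, 1, 0, 0, 2, 0, 1]
Reconstruct: [1, 1, 4, 7, 7, 9]


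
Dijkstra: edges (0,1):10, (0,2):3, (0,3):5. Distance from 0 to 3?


Dijkstra from 0:
Distances: {0: 0, 1: 10, 2: 3, 3: 5}
Shortest distance to 3 = 5, path = [0, 3]


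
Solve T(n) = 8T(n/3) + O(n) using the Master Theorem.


a=8, b=3, c=1. log_3(8)=1.893 > c=1. Case 1: O(n^log_b(a)) = O(n^1.893)
Complexity: O(n^1.893)


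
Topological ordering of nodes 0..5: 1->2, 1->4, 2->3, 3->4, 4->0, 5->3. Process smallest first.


Kahn's algorithm, process smallest node first
Order: [1, 2, 5, 3, 4, 0]


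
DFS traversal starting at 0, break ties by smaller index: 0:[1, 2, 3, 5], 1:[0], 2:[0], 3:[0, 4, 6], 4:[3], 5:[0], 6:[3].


DFS stack-based: start with [0]
Visit order: [0, 1, 2, 3, 4, 6, 5]


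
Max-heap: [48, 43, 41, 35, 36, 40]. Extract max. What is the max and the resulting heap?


Max = 48
Replace root with last, heapify down
Resulting heap: [43, 40, 41, 35, 36]


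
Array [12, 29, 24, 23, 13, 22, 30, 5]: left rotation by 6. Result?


Left rotate by 6: [30, 5, 12, 29, 24, 23, 13, 22]


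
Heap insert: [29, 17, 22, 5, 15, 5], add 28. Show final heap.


Append 28: [29, 17, 22, 5, 15, 5, 28]
Bubble up: swap idx 6(28) with idx 2(22)
Result: [29, 17, 28, 5, 15, 5, 22]


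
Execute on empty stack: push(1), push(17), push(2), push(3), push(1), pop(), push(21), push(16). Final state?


push(1) -> [1]
push(17) -> [1, 17]
push(2) -> [1, 17, 2]
push(3) -> [1, 17, 2, 3]
push(1) -> [1, 17, 2, 3, 1]
pop() returns 1 -> [1, 17, 2, 3]
push(21) -> [1, 17, 2, 3, 21]
push(16) -> [1, 17, 2, 3, 21, 16]
Final stack (bottom to top): [1, 17, 2, 3, 21, 16]


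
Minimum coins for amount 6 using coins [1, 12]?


dp[0]=0; dp[i]=1+min(dp[i-c] for c in coins)
...dp[1]=1, dp[2]=2, dp[3]=3, dp[4]=4, dp[5]=5, dp[6]=6
Minimum coins for 6 = 6


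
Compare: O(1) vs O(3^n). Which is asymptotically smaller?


constant grows slower than exponential (base 3)
O(1) is asymptotically smaller; O(3^n) grows faster


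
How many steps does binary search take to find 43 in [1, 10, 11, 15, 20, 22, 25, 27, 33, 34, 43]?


Search for 43:
[0,10] mid=5 arr[5]=22
[6,10] mid=8 arr[8]=33
[9,10] mid=9 arr[9]=34
[10,10] mid=10 arr[10]=43
Total: 4 comparisons


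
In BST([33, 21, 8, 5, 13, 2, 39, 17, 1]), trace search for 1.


BST root = 33
Search for 1: compare at each node
Path: [33, 21, 8, 5, 2, 1]


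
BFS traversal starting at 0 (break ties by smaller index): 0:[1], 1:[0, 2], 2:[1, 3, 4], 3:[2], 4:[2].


BFS queue: start with [0]
Visit order: [0, 1, 2, 3, 4]


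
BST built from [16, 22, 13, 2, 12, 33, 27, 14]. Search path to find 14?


BST root = 16
Search for 14: compare at each node
Path: [16, 13, 14]


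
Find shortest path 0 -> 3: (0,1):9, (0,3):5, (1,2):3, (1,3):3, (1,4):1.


Dijkstra from 0:
Distances: {0: 0, 1: 8, 2: 11, 3: 5, 4: 9}
Shortest distance to 3 = 5, path = [0, 3]


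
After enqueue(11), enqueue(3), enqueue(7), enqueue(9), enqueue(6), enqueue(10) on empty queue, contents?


enqueue(11) -> [11]
enqueue(3) -> [11, 3]
enqueue(7) -> [11, 3, 7]
enqueue(9) -> [11, 3, 7, 9]
enqueue(6) -> [11, 3, 7, 9, 6]
enqueue(10) -> [11, 3, 7, 9, 6, 10]
Final queue (front to back): [11, 3, 7, 9, 6, 10]


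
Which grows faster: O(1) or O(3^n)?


constant grows slower than exponential (base 3)
O(1) is asymptotically smaller; O(3^n) grows faster


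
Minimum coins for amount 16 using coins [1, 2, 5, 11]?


dp[0]=0; dp[i]=1+min(dp[i-c] for c in coins)
...dp[11]=1, dp[12]=2, dp[13]=2, dp[14]=3, dp[15]=3, dp[16]=2
Minimum coins for 16 = 2


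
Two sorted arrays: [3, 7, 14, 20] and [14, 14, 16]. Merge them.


Compare heads, take smaller each step.
Merged: [3, 7, 14, 14, 14, 16, 20]


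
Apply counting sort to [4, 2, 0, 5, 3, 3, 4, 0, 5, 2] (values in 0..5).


Count array: [2, 0, 2, 2, 2, 2]
Reconstruct: [0, 0, 2, 2, 3, 3, 4, 4, 5, 5]


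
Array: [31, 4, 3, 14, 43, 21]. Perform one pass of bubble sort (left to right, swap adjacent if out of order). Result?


After one pass: [4, 3, 14, 31, 21, 43]


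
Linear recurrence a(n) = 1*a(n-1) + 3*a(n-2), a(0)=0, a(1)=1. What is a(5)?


Build bottom-up:
...a(3)=4, a(4)=7, a(5)=1*7+3*4=19


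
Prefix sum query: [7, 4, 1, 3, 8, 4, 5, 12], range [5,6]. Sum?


Prefix sums: [0, 7, 11, 12, 15, 23, 27, 32, 44]
Sum[5..6] = prefix[7] - prefix[5] = 32 - 23 = 9


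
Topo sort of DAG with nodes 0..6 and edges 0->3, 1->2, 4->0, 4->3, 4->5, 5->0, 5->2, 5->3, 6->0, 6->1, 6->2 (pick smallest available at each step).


Kahn's algorithm, process smallest node first
Order: [4, 5, 6, 0, 1, 2, 3]


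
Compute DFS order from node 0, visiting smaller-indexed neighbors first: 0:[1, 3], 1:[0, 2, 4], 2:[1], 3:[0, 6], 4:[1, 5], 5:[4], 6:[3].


DFS stack-based: start with [0]
Visit order: [0, 1, 2, 4, 5, 3, 6]


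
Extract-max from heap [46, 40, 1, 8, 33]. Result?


Max = 46
Replace root with last, heapify down
Resulting heap: [40, 33, 1, 8]


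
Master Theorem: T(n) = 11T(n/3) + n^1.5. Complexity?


a=11, b=3, c=1.5. log_3(11)=2.183 > c=1.5. Case 1: O(n^log_b(a)) = O(n^2.183)
Complexity: O(n^2.183)


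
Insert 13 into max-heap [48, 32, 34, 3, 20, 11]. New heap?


Append 13: [48, 32, 34, 3, 20, 11, 13]
Bubble up: no swaps needed
Result: [48, 32, 34, 3, 20, 11, 13]


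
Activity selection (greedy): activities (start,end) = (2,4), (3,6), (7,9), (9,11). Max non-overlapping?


Greedy: pick earliest-ending, then skip overlaps.
Selected (3 activities): [(2, 4), (7, 9), (9, 11)]


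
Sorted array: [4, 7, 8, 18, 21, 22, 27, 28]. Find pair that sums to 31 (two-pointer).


Two pointers: lo=0, hi=7
Found pair: (4, 27) summing to 31


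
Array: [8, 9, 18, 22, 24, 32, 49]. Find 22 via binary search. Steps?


Search for 22:
[0,6] mid=3 arr[3]=22
Total: 1 comparisons


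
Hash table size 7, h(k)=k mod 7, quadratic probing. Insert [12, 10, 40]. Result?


Insertions: 12->slot 5; 10->slot 3; 40->slot 6
Table: [None, None, None, 10, None, 12, 40]


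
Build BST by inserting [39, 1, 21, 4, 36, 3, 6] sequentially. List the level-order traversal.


Root = 39; build tree by BST insertion.
Level-Order traversal: [39, 1, 21, 4, 36, 3, 6]


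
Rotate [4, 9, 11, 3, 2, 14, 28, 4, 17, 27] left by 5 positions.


Left rotate by 5: [14, 28, 4, 17, 27, 4, 9, 11, 3, 2]


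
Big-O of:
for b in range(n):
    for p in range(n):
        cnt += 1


Per nesting level: O(n) * O(n) = O(n^2)
Complexity: O(n^2)


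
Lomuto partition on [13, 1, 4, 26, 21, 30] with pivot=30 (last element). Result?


Elements <= 30 go left of pivot.
Result: [13, 1, 4, 26, 21, 30], pivot at index 5


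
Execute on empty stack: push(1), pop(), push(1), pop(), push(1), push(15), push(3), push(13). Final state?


push(1) -> [1]
pop() returns 1 -> []
push(1) -> [1]
pop() returns 1 -> []
push(1) -> [1]
push(15) -> [1, 15]
push(3) -> [1, 15, 3]
push(13) -> [1, 15, 3, 13]
Final stack (bottom to top): [1, 15, 3, 13]


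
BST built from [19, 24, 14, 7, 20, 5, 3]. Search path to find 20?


BST root = 19
Search for 20: compare at each node
Path: [19, 24, 20]


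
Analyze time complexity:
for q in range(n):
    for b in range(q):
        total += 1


Per nesting level: O(n) * O(n) [triangular over q] = O(n^2)
Complexity: O(n^2)


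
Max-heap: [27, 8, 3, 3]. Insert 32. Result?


Append 32: [27, 8, 3, 3, 32]
Bubble up: swap idx 4(32) with idx 1(8); swap idx 1(32) with idx 0(27)
Result: [32, 27, 3, 3, 8]


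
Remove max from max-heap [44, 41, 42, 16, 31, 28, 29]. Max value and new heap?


Max = 44
Replace root with last, heapify down
Resulting heap: [42, 41, 29, 16, 31, 28]


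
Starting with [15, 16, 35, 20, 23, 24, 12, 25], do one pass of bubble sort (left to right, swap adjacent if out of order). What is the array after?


After one pass: [15, 16, 20, 23, 24, 12, 25, 35]


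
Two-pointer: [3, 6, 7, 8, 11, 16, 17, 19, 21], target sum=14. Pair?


Two pointers: lo=0, hi=8
Found pair: (3, 11) summing to 14


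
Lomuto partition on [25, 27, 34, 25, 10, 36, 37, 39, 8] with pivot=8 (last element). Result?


Elements <= 8 go left of pivot.
Result: [8, 27, 34, 25, 10, 36, 37, 39, 25], pivot at index 0


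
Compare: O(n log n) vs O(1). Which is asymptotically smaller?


constant grows slower than linearithmic
O(1) is asymptotically smaller; O(n log n) grows faster


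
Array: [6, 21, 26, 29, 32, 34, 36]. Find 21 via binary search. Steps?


Search for 21:
[0,6] mid=3 arr[3]=29
[0,2] mid=1 arr[1]=21
Total: 2 comparisons


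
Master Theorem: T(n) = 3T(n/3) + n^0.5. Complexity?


a=3, b=3, c=0.5. log_3(3)=1 > c=0.5. Case 1: O(n^log_b(a)) = O(n)
Complexity: O(n)


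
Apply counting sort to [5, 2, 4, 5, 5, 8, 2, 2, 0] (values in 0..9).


Count array: [1, 0, 3, 0, 1, 3, 0, 0, 1, 0]
Reconstruct: [0, 2, 2, 2, 4, 5, 5, 5, 8]


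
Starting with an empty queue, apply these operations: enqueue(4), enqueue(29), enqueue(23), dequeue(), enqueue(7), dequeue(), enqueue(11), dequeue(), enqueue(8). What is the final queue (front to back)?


enqueue(4) -> [4]
enqueue(29) -> [4, 29]
enqueue(23) -> [4, 29, 23]
dequeue() returns 4 -> [29, 23]
enqueue(7) -> [29, 23, 7]
dequeue() returns 29 -> [23, 7]
enqueue(11) -> [23, 7, 11]
dequeue() returns 23 -> [7, 11]
enqueue(8) -> [7, 11, 8]
Final queue (front to back): [7, 11, 8]


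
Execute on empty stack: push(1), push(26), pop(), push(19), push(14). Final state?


push(1) -> [1]
push(26) -> [1, 26]
pop() returns 26 -> [1]
push(19) -> [1, 19]
push(14) -> [1, 19, 14]
Final stack (bottom to top): [1, 19, 14]


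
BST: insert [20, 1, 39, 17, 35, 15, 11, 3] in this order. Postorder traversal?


Root = 20; build tree by BST insertion.
Postorder traversal: [3, 11, 15, 17, 1, 35, 39, 20]


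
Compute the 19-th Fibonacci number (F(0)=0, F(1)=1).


F(n)=F(n-1)+F(n-2)
...F(17)=1597, F(18)=2584, F(19)=4181


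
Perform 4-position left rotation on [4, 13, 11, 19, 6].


Left rotate by 4: [6, 4, 13, 11, 19]


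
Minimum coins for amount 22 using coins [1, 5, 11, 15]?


dp[0]=0; dp[i]=1+min(dp[i-c] for c in coins)
...dp[17]=3, dp[18]=4, dp[19]=5, dp[20]=2, dp[21]=3, dp[22]=2
Minimum coins for 22 = 2


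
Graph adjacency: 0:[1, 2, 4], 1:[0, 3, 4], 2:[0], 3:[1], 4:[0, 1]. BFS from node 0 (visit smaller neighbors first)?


BFS queue: start with [0]
Visit order: [0, 1, 2, 4, 3]


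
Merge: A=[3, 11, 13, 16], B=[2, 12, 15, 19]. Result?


Compare heads, take smaller each step.
Merged: [2, 3, 11, 12, 13, 15, 16, 19]


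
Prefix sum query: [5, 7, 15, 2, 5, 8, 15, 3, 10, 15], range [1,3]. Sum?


Prefix sums: [0, 5, 12, 27, 29, 34, 42, 57, 60, 70, 85]
Sum[1..3] = prefix[4] - prefix[1] = 29 - 5 = 24


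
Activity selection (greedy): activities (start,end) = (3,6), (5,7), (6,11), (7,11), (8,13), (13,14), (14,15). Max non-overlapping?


Greedy: pick earliest-ending, then skip overlaps.
Selected (4 activities): [(3, 6), (6, 11), (13, 14), (14, 15)]


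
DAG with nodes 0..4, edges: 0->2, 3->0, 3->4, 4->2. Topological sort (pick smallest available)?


Kahn's algorithm, process smallest node first
Order: [1, 3, 0, 4, 2]


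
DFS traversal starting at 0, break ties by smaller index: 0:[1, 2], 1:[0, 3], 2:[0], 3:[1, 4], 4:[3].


DFS stack-based: start with [0]
Visit order: [0, 1, 3, 4, 2]


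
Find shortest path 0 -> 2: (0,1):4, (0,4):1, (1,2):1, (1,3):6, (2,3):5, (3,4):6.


Dijkstra from 0:
Distances: {0: 0, 1: 4, 2: 5, 3: 7, 4: 1}
Shortest distance to 2 = 5, path = [0, 1, 2]


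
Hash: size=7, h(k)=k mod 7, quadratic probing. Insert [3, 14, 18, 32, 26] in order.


Insertions: 3->slot 3; 14->slot 0; 18->slot 4; 32->slot 5; 26->slot 6
Table: [14, None, None, 3, 18, 32, 26]


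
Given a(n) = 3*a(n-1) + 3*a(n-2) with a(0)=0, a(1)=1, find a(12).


Build bottom-up:
...a(10)=133893, a(11)=507627, a(12)=3*507627+3*133893=1924560


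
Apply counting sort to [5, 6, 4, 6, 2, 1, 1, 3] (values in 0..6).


Count array: [0, 2, 1, 1, 1, 1, 2]
Reconstruct: [1, 1, 2, 3, 4, 5, 6, 6]


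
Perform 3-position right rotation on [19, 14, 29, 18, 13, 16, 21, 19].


Right rotate by 3: [16, 21, 19, 19, 14, 29, 18, 13]


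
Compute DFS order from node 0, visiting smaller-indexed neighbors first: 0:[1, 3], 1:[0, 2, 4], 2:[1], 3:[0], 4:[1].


DFS stack-based: start with [0]
Visit order: [0, 1, 2, 4, 3]


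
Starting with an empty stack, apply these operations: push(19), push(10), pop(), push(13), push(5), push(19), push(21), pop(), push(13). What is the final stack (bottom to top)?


push(19) -> [19]
push(10) -> [19, 10]
pop() returns 10 -> [19]
push(13) -> [19, 13]
push(5) -> [19, 13, 5]
push(19) -> [19, 13, 5, 19]
push(21) -> [19, 13, 5, 19, 21]
pop() returns 21 -> [19, 13, 5, 19]
push(13) -> [19, 13, 5, 19, 13]
Final stack (bottom to top): [19, 13, 5, 19, 13]


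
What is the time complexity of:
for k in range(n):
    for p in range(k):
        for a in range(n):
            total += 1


Per nesting level: O(n) * O(n) [triangular over k] * O(n) = O(n^3)
Complexity: O(n^3)


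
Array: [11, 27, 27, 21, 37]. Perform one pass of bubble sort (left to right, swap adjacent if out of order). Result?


After one pass: [11, 27, 21, 27, 37]


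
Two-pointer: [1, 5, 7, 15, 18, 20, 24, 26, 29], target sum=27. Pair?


Two pointers: lo=0, hi=8
Found pair: (1, 26) summing to 27


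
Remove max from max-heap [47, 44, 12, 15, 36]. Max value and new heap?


Max = 47
Replace root with last, heapify down
Resulting heap: [44, 36, 12, 15]


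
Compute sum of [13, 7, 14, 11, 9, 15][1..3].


Prefix sums: [0, 13, 20, 34, 45, 54, 69]
Sum[1..3] = prefix[4] - prefix[1] = 45 - 13 = 32


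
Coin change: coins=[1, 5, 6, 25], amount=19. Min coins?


dp[0]=0; dp[i]=1+min(dp[i-c] for c in coins)
...dp[14]=4, dp[15]=3, dp[16]=3, dp[17]=3, dp[18]=3, dp[19]=4
Minimum coins for 19 = 4


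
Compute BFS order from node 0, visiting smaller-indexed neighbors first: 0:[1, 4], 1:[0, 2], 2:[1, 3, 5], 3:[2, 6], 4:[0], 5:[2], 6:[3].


BFS queue: start with [0]
Visit order: [0, 1, 4, 2, 3, 5, 6]


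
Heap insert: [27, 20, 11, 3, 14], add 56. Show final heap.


Append 56: [27, 20, 11, 3, 14, 56]
Bubble up: swap idx 5(56) with idx 2(11); swap idx 2(56) with idx 0(27)
Result: [56, 20, 27, 3, 14, 11]


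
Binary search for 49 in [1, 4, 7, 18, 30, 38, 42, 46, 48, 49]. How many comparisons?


Search for 49:
[0,9] mid=4 arr[4]=30
[5,9] mid=7 arr[7]=46
[8,9] mid=8 arr[8]=48
[9,9] mid=9 arr[9]=49
Total: 4 comparisons


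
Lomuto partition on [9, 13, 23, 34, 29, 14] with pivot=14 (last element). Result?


Elements <= 14 go left of pivot.
Result: [9, 13, 14, 34, 29, 23], pivot at index 2


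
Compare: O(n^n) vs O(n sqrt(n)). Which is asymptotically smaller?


n^1.5 grows slower than n^n
O(n sqrt(n)) is asymptotically smaller; O(n^n) grows faster


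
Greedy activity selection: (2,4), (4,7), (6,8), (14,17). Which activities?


Greedy: pick earliest-ending, then skip overlaps.
Selected (3 activities): [(2, 4), (4, 7), (14, 17)]


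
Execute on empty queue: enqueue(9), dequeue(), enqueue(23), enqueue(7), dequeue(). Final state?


enqueue(9) -> [9]
dequeue() returns 9 -> []
enqueue(23) -> [23]
enqueue(7) -> [23, 7]
dequeue() returns 23 -> [7]
Final queue (front to back): [7]


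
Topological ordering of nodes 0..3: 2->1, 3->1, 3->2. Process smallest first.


Kahn's algorithm, process smallest node first
Order: [0, 3, 2, 1]


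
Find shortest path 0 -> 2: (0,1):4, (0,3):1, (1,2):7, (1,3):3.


Dijkstra from 0:
Distances: {0: 0, 1: 4, 2: 11, 3: 1}
Shortest distance to 2 = 11, path = [0, 1, 2]


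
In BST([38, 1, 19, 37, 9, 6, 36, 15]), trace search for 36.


BST root = 38
Search for 36: compare at each node
Path: [38, 1, 19, 37, 36]


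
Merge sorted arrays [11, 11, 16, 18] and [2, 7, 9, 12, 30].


Compare heads, take smaller each step.
Merged: [2, 7, 9, 11, 11, 12, 16, 18, 30]


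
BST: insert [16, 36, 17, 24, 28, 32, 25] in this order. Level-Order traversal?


Root = 16; build tree by BST insertion.
Level-Order traversal: [16, 36, 17, 24, 28, 25, 32]


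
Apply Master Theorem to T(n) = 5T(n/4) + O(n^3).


a=5, b=4, c=3. log_4(5)=1.161 < c=3. Case 3: O(n^c) = O(n^3)
Complexity: O(n^3)


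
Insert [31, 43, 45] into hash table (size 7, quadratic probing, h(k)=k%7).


Insertions: 31->slot 3; 43->slot 1; 45->slot 4
Table: [None, 43, None, 31, 45, None, None]


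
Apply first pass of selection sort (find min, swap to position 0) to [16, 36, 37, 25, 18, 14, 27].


After one pass: [14, 36, 37, 25, 18, 16, 27]


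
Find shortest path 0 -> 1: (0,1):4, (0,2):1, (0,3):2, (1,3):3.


Dijkstra from 0:
Distances: {0: 0, 1: 4, 2: 1, 3: 2}
Shortest distance to 1 = 4, path = [0, 1]


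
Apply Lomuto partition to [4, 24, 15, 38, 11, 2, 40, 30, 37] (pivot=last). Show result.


Elements <= 37 go left of pivot.
Result: [4, 24, 15, 11, 2, 30, 37, 38, 40], pivot at index 6


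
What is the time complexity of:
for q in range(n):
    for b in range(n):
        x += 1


Per nesting level: O(n) * O(n) = O(n^2)
Complexity: O(n^2)


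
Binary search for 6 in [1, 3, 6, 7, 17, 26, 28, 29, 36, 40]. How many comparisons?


Search for 6:
[0,9] mid=4 arr[4]=17
[0,3] mid=1 arr[1]=3
[2,3] mid=2 arr[2]=6
Total: 3 comparisons


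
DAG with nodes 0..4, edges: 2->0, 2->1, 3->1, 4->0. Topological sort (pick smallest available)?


Kahn's algorithm, process smallest node first
Order: [2, 3, 1, 4, 0]


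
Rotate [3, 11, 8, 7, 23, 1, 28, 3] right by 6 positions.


Right rotate by 6: [8, 7, 23, 1, 28, 3, 3, 11]


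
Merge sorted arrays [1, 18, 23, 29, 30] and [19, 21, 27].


Compare heads, take smaller each step.
Merged: [1, 18, 19, 21, 23, 27, 29, 30]


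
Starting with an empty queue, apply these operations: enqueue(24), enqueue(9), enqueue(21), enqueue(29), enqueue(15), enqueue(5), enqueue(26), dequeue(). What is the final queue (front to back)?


enqueue(24) -> [24]
enqueue(9) -> [24, 9]
enqueue(21) -> [24, 9, 21]
enqueue(29) -> [24, 9, 21, 29]
enqueue(15) -> [24, 9, 21, 29, 15]
enqueue(5) -> [24, 9, 21, 29, 15, 5]
enqueue(26) -> [24, 9, 21, 29, 15, 5, 26]
dequeue() returns 24 -> [9, 21, 29, 15, 5, 26]
Final queue (front to back): [9, 21, 29, 15, 5, 26]


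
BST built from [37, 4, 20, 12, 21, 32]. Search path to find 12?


BST root = 37
Search for 12: compare at each node
Path: [37, 4, 20, 12]


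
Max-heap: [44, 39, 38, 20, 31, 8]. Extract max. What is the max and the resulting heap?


Max = 44
Replace root with last, heapify down
Resulting heap: [39, 31, 38, 20, 8]


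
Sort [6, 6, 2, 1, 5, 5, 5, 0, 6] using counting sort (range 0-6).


Count array: [1, 1, 1, 0, 0, 3, 3]
Reconstruct: [0, 1, 2, 5, 5, 5, 6, 6, 6]


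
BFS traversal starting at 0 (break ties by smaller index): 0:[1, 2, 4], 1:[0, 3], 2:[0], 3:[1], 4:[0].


BFS queue: start with [0]
Visit order: [0, 1, 2, 4, 3]


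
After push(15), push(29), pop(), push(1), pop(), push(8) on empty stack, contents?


push(15) -> [15]
push(29) -> [15, 29]
pop() returns 29 -> [15]
push(1) -> [15, 1]
pop() returns 1 -> [15]
push(8) -> [15, 8]
Final stack (bottom to top): [15, 8]


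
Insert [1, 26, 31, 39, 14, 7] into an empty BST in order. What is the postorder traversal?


Root = 1; build tree by BST insertion.
Postorder traversal: [7, 14, 39, 31, 26, 1]


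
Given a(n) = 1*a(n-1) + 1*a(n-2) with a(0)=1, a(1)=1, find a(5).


Build bottom-up:
...a(3)=3, a(4)=5, a(5)=1*5+1*3=8


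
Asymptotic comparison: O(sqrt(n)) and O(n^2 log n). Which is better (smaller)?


sublinear grows slower than n^2 log n
O(sqrt(n)) is asymptotically smaller; O(n^2 log n) grows faster


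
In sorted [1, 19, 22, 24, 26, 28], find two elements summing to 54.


Two pointers: lo=0, hi=5
Found pair: (26, 28) summing to 54


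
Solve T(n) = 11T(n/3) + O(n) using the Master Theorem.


a=11, b=3, c=1. log_3(11)=2.183 > c=1. Case 1: O(n^log_b(a)) = O(n^2.183)
Complexity: O(n^2.183)


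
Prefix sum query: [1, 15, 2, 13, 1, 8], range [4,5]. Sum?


Prefix sums: [0, 1, 16, 18, 31, 32, 40]
Sum[4..5] = prefix[6] - prefix[4] = 40 - 31 = 9


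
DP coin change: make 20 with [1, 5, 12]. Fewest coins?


dp[0]=0; dp[i]=1+min(dp[i-c] for c in coins)
...dp[15]=3, dp[16]=4, dp[17]=2, dp[18]=3, dp[19]=4, dp[20]=4
Minimum coins for 20 = 4


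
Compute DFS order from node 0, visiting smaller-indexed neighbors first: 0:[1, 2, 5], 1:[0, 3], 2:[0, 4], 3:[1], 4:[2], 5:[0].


DFS stack-based: start with [0]
Visit order: [0, 1, 3, 2, 4, 5]


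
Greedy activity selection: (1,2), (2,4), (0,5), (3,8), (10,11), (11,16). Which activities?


Greedy: pick earliest-ending, then skip overlaps.
Selected (4 activities): [(1, 2), (2, 4), (10, 11), (11, 16)]


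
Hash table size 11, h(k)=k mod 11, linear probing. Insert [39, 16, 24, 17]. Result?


Insertions: 39->slot 6; 16->slot 5; 24->slot 2; 17->slot 7
Table: [None, None, 24, None, None, 16, 39, 17, None, None, None]


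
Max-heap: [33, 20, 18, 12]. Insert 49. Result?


Append 49: [33, 20, 18, 12, 49]
Bubble up: swap idx 4(49) with idx 1(20); swap idx 1(49) with idx 0(33)
Result: [49, 33, 18, 12, 20]


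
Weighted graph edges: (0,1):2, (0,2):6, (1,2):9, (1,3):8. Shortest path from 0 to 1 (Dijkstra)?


Dijkstra from 0:
Distances: {0: 0, 1: 2, 2: 6, 3: 10}
Shortest distance to 1 = 2, path = [0, 1]


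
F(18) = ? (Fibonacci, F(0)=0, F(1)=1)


F(n)=F(n-1)+F(n-2)
...F(16)=987, F(17)=1597, F(18)=2584


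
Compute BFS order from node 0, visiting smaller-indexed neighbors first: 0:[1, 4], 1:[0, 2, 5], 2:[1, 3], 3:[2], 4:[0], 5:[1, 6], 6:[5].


BFS queue: start with [0]
Visit order: [0, 1, 4, 2, 5, 3, 6]


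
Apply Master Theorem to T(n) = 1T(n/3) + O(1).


a=1, b=3, c=0. log_3(1)=0 = c=0. Case 2: O(n^c log n) = O(log n)
Complexity: O(log n)


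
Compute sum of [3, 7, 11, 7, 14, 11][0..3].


Prefix sums: [0, 3, 10, 21, 28, 42, 53]
Sum[0..3] = prefix[4] - prefix[0] = 28 - 0 = 28


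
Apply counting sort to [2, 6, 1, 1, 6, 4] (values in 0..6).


Count array: [0, 2, 1, 0, 1, 0, 2]
Reconstruct: [1, 1, 2, 4, 6, 6]


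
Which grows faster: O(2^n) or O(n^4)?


quartic grows slower than exponential
O(n^4) is asymptotically smaller; O(2^n) grows faster


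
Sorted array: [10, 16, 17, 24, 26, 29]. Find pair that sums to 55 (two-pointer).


Two pointers: lo=0, hi=5
Found pair: (26, 29) summing to 55


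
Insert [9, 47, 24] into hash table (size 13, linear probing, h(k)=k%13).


Insertions: 9->slot 9; 47->slot 8; 24->slot 11
Table: [None, None, None, None, None, None, None, None, 47, 9, None, 24, None]


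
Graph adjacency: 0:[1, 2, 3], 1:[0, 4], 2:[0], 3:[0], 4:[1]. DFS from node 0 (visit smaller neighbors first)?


DFS stack-based: start with [0]
Visit order: [0, 1, 4, 2, 3]


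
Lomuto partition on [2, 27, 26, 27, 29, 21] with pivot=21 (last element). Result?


Elements <= 21 go left of pivot.
Result: [2, 21, 26, 27, 29, 27], pivot at index 1


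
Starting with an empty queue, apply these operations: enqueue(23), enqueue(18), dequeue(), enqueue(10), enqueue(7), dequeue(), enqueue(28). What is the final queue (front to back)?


enqueue(23) -> [23]
enqueue(18) -> [23, 18]
dequeue() returns 23 -> [18]
enqueue(10) -> [18, 10]
enqueue(7) -> [18, 10, 7]
dequeue() returns 18 -> [10, 7]
enqueue(28) -> [10, 7, 28]
Final queue (front to back): [10, 7, 28]


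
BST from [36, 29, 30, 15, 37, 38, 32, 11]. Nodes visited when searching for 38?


BST root = 36
Search for 38: compare at each node
Path: [36, 37, 38]


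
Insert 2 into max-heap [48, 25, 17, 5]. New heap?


Append 2: [48, 25, 17, 5, 2]
Bubble up: no swaps needed
Result: [48, 25, 17, 5, 2]


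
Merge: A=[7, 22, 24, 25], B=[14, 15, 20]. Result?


Compare heads, take smaller each step.
Merged: [7, 14, 15, 20, 22, 24, 25]


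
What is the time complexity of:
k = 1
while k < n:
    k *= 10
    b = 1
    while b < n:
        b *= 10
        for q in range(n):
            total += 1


Per nesting level: O(log n) * O(log n) * O(n) = O(n (log n)^2)
Complexity: O(n (log n)^2)


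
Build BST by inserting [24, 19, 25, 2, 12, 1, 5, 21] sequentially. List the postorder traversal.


Root = 24; build tree by BST insertion.
Postorder traversal: [1, 5, 12, 2, 21, 19, 25, 24]


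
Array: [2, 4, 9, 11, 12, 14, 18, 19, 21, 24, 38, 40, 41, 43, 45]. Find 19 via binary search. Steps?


Search for 19:
[0,14] mid=7 arr[7]=19
Total: 1 comparisons


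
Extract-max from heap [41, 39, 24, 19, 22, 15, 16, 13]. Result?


Max = 41
Replace root with last, heapify down
Resulting heap: [39, 22, 24, 19, 13, 15, 16]
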